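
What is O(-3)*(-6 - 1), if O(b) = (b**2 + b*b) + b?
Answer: -105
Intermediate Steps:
O(b) = b + 2*b**2 (O(b) = (b**2 + b**2) + b = 2*b**2 + b = b + 2*b**2)
O(-3)*(-6 - 1) = (-3*(1 + 2*(-3)))*(-6 - 1) = -3*(1 - 6)*(-7) = -3*(-5)*(-7) = 15*(-7) = -105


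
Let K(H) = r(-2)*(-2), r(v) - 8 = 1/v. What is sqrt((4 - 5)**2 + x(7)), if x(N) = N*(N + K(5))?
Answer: I*sqrt(55) ≈ 7.4162*I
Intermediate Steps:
r(v) = 8 + 1/v
K(H) = -15 (K(H) = (8 + 1/(-2))*(-2) = (8 - 1/2)*(-2) = (15/2)*(-2) = -15)
x(N) = N*(-15 + N) (x(N) = N*(N - 15) = N*(-15 + N))
sqrt((4 - 5)**2 + x(7)) = sqrt((4 - 5)**2 + 7*(-15 + 7)) = sqrt((-1)**2 + 7*(-8)) = sqrt(1 - 56) = sqrt(-55) = I*sqrt(55)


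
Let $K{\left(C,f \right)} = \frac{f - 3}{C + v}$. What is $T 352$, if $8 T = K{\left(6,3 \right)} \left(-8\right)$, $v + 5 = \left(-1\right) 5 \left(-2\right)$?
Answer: $0$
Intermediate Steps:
$v = 5$ ($v = -5 + \left(-1\right) 5 \left(-2\right) = -5 - -10 = -5 + 10 = 5$)
$K{\left(C,f \right)} = \frac{-3 + f}{5 + C}$ ($K{\left(C,f \right)} = \frac{f - 3}{C + 5} = \frac{-3 + f}{5 + C}$)
$T = 0$ ($T = \frac{\frac{-3 + 3}{5 + 6} \left(-8\right)}{8} = \frac{\frac{1}{11} \cdot 0 \left(-8\right)}{8} = \frac{0 \left(-8\right)}{8} = \frac{1}{8} \cdot 0 = 0$)
$T 352 = 0 \cdot 352 = 0$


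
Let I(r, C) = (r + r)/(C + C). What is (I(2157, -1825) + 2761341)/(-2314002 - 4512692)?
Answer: -2519722584/6229358275 ≈ -0.40449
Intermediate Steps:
I(r, C) = r/C (I(r, C) = (2*r)/((2*C)) = (2*r)*(1/(2*C)) = r/C)
(I(2157, -1825) + 2761341)/(-2314002 - 4512692) = (2157/(-1825) + 2761341)/(-2314002 - 4512692) = (2157*(-1/1825) + 2761341)/(-6826694) = (-2157/1825 + 2761341)*(-1/6826694) = (5039445168/1825)*(-1/6826694) = -2519722584/6229358275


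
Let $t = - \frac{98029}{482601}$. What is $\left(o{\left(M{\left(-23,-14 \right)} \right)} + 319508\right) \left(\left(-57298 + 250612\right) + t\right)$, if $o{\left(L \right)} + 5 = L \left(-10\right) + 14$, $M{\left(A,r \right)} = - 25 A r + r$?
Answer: $\frac{37332019742774545}{482601} \approx 7.7356 \cdot 10^{10}$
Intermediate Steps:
$M{\left(A,r \right)} = r - 25 A r$ ($M{\left(A,r \right)} = - 25 A r + r = r - 25 A r$)
$o{\left(L \right)} = 9 - 10 L$ ($o{\left(L \right)} = -5 + \left(L \left(-10\right) + 14\right) = -5 - \left(-14 + 10 L\right) = 9 - 10 L$)
$t = - \frac{98029}{482601}$ ($t = \left(-98029\right) \frac{1}{482601} = - \frac{98029}{482601} \approx -0.20313$)
$\left(o{\left(M{\left(-23,-14 \right)} \right)} + 319508\right) \left(\left(-57298 + 250612\right) + t\right) = \left(\left(9 - 10 \left(- 14 \left(1 - -575\right)\right)\right) + 319508\right) \left(\left(-57298 + 250612\right) - \frac{98029}{482601}\right) = \left(\left(9 - 10 \left(- 14 \left(1 + 575\right)\right)\right) + 319508\right) \left(193314 - \frac{98029}{482601}\right) = \left(\left(9 - 10 \left(\left(-14\right) 576\right)\right) + 319508\right) \frac{93293431685}{482601} = \left(\left(9 - -80640\right) + 319508\right) \frac{93293431685}{482601} = \left(\left(9 + 80640\right) + 319508\right) \frac{93293431685}{482601} = \left(80649 + 319508\right) \frac{93293431685}{482601} = 400157 \cdot \frac{93293431685}{482601} = \frac{37332019742774545}{482601}$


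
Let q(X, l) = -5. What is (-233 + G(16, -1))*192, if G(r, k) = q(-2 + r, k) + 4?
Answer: -44928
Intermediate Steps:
G(r, k) = -1 (G(r, k) = -5 + 4 = -1)
(-233 + G(16, -1))*192 = (-233 - 1)*192 = -234*192 = -44928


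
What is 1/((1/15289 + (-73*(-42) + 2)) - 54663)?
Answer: -15289/788835954 ≈ -1.9382e-5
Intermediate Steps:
1/((1/15289 + (-73*(-42) + 2)) - 54663) = 1/((1/15289 + (3066 + 2)) - 54663) = 1/((1/15289 + 3068) - 54663) = 1/(46906653/15289 - 54663) = 1/(-788835954/15289) = -15289/788835954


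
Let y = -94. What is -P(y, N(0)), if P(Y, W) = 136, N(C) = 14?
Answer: -136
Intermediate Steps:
-P(y, N(0)) = -1*136 = -136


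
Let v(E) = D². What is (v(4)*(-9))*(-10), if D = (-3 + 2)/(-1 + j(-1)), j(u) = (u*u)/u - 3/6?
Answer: 72/5 ≈ 14.400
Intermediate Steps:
j(u) = -½ + u (j(u) = u²/u - 3*⅙ = u - ½ = -½ + u)
D = ⅖ (D = (-3 + 2)/(-1 + (-½ - 1)) = -1/(-1 - 3/2) = -1/(-5/2) = -1*(-⅖) = ⅖ ≈ 0.40000)
v(E) = 4/25 (v(E) = (⅖)² = 4/25)
(v(4)*(-9))*(-10) = ((4/25)*(-9))*(-10) = -36/25*(-10) = 72/5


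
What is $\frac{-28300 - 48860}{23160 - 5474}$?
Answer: $- \frac{38580}{8843} \approx -4.3628$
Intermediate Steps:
$\frac{-28300 - 48860}{23160 - 5474} = - \frac{77160}{23160 - 5474} = - \frac{77160}{17686} = \left(-77160\right) \frac{1}{17686} = - \frac{38580}{8843}$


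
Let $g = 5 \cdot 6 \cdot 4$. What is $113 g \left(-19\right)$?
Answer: $-257640$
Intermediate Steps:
$g = 120$ ($g = 30 \cdot 4 = 120$)
$113 g \left(-19\right) = 113 \cdot 120 \left(-19\right) = 13560 \left(-19\right) = -257640$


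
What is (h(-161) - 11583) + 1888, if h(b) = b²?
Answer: 16226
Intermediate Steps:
(h(-161) - 11583) + 1888 = ((-161)² - 11583) + 1888 = (25921 - 11583) + 1888 = 14338 + 1888 = 16226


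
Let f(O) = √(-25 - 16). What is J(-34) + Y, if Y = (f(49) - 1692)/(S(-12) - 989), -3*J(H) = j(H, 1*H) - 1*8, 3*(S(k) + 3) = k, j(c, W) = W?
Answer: 1303/83 - I*√41/996 ≈ 15.699 - 0.0064288*I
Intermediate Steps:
S(k) = -3 + k/3
J(H) = 8/3 - H/3 (J(H) = -(1*H - 1*8)/3 = -(H - 8)/3 = -(-8 + H)/3 = 8/3 - H/3)
f(O) = I*√41 (f(O) = √(-41) = I*√41)
Y = 141/83 - I*√41/996 (Y = (I*√41 - 1692)/((-3 + (⅓)*(-12)) - 989) = (-1692 + I*√41)/((-3 - 4) - 989) = (-1692 + I*√41)/(-7 - 989) = (-1692 + I*√41)/(-996) = (-1692 + I*√41)*(-1/996) = 141/83 - I*√41/996 ≈ 1.6988 - 0.0064288*I)
J(-34) + Y = (8/3 - ⅓*(-34)) + (141/83 - I*√41/996) = (8/3 + 34/3) + (141/83 - I*√41/996) = 14 + (141/83 - I*√41/996) = 1303/83 - I*√41/996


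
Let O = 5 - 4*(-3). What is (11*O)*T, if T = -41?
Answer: -7667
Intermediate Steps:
O = 17 (O = 5 + 12 = 17)
(11*O)*T = (11*17)*(-41) = 187*(-41) = -7667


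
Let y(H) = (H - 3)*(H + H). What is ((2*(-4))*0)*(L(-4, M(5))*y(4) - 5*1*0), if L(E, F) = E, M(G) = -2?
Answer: 0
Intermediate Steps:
y(H) = 2*H*(-3 + H) (y(H) = (-3 + H)*(2*H) = 2*H*(-3 + H))
((2*(-4))*0)*(L(-4, M(5))*y(4) - 5*1*0) = ((2*(-4))*0)*(-8*4*(-3 + 4) - 5*1*0) = (-8*0)*(-8*4 - 5*0) = 0*(-4*8 + 0) = 0*(-32 + 0) = 0*(-32) = 0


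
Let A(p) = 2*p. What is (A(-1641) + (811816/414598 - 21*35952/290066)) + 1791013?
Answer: 7678351898288491/4295027981 ≈ 1.7877e+6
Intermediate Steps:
(A(-1641) + (811816/414598 - 21*35952/290066)) + 1791013 = (2*(-1641) + (811816/414598 - 21*35952/290066)) + 1791013 = (-3282 + (811816*(1/414598) - 754992*1/290066)) + 1791013 = (-3282 + (405908/207299 - 53928/20719)) + 1791013 = (-3282 - 2769212620/4295027981) + 1791013 = -14099051046262/4295027981 + 1791013 = 7678351898288491/4295027981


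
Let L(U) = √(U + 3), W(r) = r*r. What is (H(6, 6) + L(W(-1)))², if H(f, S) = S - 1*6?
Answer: 4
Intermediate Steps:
H(f, S) = -6 + S (H(f, S) = S - 6 = -6 + S)
W(r) = r²
L(U) = √(3 + U)
(H(6, 6) + L(W(-1)))² = ((-6 + 6) + √(3 + (-1)²))² = (0 + √(3 + 1))² = (0 + √4)² = (0 + 2)² = 2² = 4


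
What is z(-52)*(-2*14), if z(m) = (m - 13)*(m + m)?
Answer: -189280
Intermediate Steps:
z(m) = 2*m*(-13 + m) (z(m) = (-13 + m)*(2*m) = 2*m*(-13 + m))
z(-52)*(-2*14) = (2*(-52)*(-13 - 52))*(-2*14) = (2*(-52)*(-65))*(-28) = 6760*(-28) = -189280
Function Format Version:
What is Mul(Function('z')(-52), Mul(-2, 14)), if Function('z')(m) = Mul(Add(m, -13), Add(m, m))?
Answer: -189280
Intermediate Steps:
Function('z')(m) = Mul(2, m, Add(-13, m)) (Function('z')(m) = Mul(Add(-13, m), Mul(2, m)) = Mul(2, m, Add(-13, m)))
Mul(Function('z')(-52), Mul(-2, 14)) = Mul(Mul(2, -52, Add(-13, -52)), Mul(-2, 14)) = Mul(Mul(2, -52, -65), -28) = Mul(6760, -28) = -189280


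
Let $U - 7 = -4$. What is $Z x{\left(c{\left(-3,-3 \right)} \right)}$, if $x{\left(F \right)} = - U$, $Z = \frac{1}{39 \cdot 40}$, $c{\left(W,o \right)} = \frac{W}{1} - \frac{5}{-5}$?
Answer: $- \frac{1}{520} \approx -0.0019231$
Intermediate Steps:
$U = 3$ ($U = 7 - 4 = 3$)
$c{\left(W,o \right)} = 1 + W$ ($c{\left(W,o \right)} = W 1 - -1 = W + 1 = 1 + W$)
$Z = \frac{1}{1560}$ ($Z = \frac{1}{39} \cdot \frac{1}{40} = \frac{1}{1560} \approx 0.00064103$)
$x{\left(F \right)} = -3$ ($x{\left(F \right)} = \left(-1\right) 3 = -3$)
$Z x{\left(c{\left(-3,-3 \right)} \right)} = \frac{1}{1560} \left(-3\right) = - \frac{1}{520}$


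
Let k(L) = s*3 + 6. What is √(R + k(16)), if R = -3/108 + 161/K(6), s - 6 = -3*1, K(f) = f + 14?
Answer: 2*√1295/15 ≈ 4.7981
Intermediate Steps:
K(f) = 14 + f
s = 3 (s = 6 - 3*1 = 6 - 3 = 3)
R = 361/45 (R = -3/108 + 161/(14 + 6) = -3*1/108 + 161/20 = -1/36 + 161*(1/20) = -1/36 + 161/20 = 361/45 ≈ 8.0222)
k(L) = 15 (k(L) = 3*3 + 6 = 9 + 6 = 15)
√(R + k(16)) = √(361/45 + 15) = √(1036/45) = 2*√1295/15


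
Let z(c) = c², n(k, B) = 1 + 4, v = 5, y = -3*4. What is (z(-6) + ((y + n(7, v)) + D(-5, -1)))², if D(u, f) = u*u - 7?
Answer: 2209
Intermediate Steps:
D(u, f) = -7 + u² (D(u, f) = u² - 7 = -7 + u²)
y = -12
n(k, B) = 5
(z(-6) + ((y + n(7, v)) + D(-5, -1)))² = ((-6)² + ((-12 + 5) + (-7 + (-5)²)))² = (36 + (-7 + (-7 + 25)))² = (36 + (-7 + 18))² = (36 + 11)² = 47² = 2209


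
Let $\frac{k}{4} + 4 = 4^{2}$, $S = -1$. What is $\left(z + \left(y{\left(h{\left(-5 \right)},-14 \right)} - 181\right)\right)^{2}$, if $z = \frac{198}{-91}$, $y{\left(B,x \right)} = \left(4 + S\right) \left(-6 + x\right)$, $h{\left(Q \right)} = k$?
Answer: $\frac{489692641}{8281} \approx 59135.0$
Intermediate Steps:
$k = 48$ ($k = -16 + 4 \cdot 4^{2} = -16 + 4 \cdot 16 = -16 + 64 = 48$)
$h{\left(Q \right)} = 48$
$y{\left(B,x \right)} = -18 + 3 x$ ($y{\left(B,x \right)} = \left(4 - 1\right) \left(-6 + x\right) = 3 \left(-6 + x\right) = -18 + 3 x$)
$z = - \frac{198}{91}$ ($z = 198 \left(- \frac{1}{91}\right) = - \frac{198}{91} \approx -2.1758$)
$\left(z + \left(y{\left(h{\left(-5 \right)},-14 \right)} - 181\right)\right)^{2} = \left(- \frac{198}{91} + \left(\left(-18 + 3 \left(-14\right)\right) - 181\right)\right)^{2} = \left(- \frac{198}{91} - 241\right)^{2} = \left(- \frac{22129}{91}\right)^{2} = \frac{489692641}{8281}$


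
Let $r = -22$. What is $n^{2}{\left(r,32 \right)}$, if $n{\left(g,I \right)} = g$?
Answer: $484$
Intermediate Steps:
$n^{2}{\left(r,32 \right)} = \left(-22\right)^{2} = 484$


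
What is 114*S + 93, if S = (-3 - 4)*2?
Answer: -1503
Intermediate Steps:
S = -14 (S = -7*2 = -14)
114*S + 93 = 114*(-14) + 93 = -1596 + 93 = -1503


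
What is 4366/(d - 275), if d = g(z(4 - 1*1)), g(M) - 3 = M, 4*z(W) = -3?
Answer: -17464/1091 ≈ -16.007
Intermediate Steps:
z(W) = -3/4 (z(W) = (1/4)*(-3) = -3/4)
g(M) = 3 + M
d = 9/4 (d = 3 - 3/4 = 9/4 ≈ 2.2500)
4366/(d - 275) = 4366/(9/4 - 275) = 4366/(-1091/4) = -4/1091*4366 = -17464/1091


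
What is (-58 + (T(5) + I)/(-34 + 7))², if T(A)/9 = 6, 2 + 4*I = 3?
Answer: 42003361/11664 ≈ 3601.1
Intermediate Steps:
I = ¼ (I = -½ + (¼)*3 = -½ + ¾ = ¼ ≈ 0.25000)
T(A) = 54 (T(A) = 9*6 = 54)
(-58 + (T(5) + I)/(-34 + 7))² = (-58 + (54 + ¼)/(-34 + 7))² = (-58 + (217/4)/(-27))² = (-58 + (217/4)*(-1/27))² = (-58 - 217/108)² = (-6481/108)² = 42003361/11664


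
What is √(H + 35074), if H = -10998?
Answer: 2*√6019 ≈ 155.16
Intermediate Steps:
√(H + 35074) = √(-10998 + 35074) = √24076 = 2*√6019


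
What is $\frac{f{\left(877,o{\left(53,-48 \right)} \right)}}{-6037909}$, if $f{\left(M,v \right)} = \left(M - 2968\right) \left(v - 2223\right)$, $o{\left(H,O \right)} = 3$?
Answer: $- \frac{4642020}{6037909} \approx -0.76881$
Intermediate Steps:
$f{\left(M,v \right)} = \left(-2968 + M\right) \left(-2223 + v\right)$
$\frac{f{\left(877,o{\left(53,-48 \right)} \right)}}{-6037909} = \frac{6597864 - 8904 - 1949571 + 877 \cdot 3}{-6037909} = \left(6597864 - 8904 - 1949571 + 2631\right) \left(- \frac{1}{6037909}\right) = 4642020 \left(- \frac{1}{6037909}\right) = - \frac{4642020}{6037909}$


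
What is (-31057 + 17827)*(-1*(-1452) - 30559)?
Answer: 385085610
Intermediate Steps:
(-31057 + 17827)*(-1*(-1452) - 30559) = -13230*(1452 - 30559) = -13230*(-29107) = 385085610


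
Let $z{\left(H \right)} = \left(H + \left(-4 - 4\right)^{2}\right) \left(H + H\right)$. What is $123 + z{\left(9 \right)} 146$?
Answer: $191967$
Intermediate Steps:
$z{\left(H \right)} = 2 H \left(64 + H\right)$ ($z{\left(H \right)} = \left(H + \left(-8\right)^{2}\right) 2 H = \left(H + 64\right) 2 H = \left(64 + H\right) 2 H = 2 H \left(64 + H\right)$)
$123 + z{\left(9 \right)} 146 = 123 + 2 \cdot 9 \left(64 + 9\right) 146 = 123 + 2 \cdot 9 \cdot 73 \cdot 146 = 123 + 1314 \cdot 146 = 123 + 191844 = 191967$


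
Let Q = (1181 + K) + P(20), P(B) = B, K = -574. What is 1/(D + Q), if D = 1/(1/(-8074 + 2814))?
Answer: -1/4633 ≈ -0.00021584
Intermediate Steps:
Q = 627 (Q = (1181 - 574) + 20 = 607 + 20 = 627)
D = -5260 (D = 1/(1/(-5260)) = 1/(-1/5260) = -5260)
1/(D + Q) = 1/(-5260 + 627) = 1/(-4633) = -1/4633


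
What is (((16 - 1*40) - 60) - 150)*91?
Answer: -21294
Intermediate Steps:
(((16 - 1*40) - 60) - 150)*91 = (((16 - 40) - 60) - 150)*91 = ((-24 - 60) - 150)*91 = (-84 - 150)*91 = -234*91 = -21294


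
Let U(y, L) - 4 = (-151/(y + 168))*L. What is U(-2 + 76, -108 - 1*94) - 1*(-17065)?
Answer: 2080600/121 ≈ 17195.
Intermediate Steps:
U(y, L) = 4 - 151*L/(168 + y) (U(y, L) = 4 + (-151/(y + 168))*L = 4 + (-151/(168 + y))*L = 4 - 151*L/(168 + y))
U(-2 + 76, -108 - 1*94) - 1*(-17065) = (672 - 151*(-108 - 1*94) + 4*(-2 + 76))/(168 + (-2 + 76)) - 1*(-17065) = (672 - 151*(-108 - 94) + 4*74)/(168 + 74) + 17065 = (672 - 151*(-202) + 296)/242 + 17065 = (672 + 30502 + 296)/242 + 17065 = (1/242)*31470 + 17065 = 15735/121 + 17065 = 2080600/121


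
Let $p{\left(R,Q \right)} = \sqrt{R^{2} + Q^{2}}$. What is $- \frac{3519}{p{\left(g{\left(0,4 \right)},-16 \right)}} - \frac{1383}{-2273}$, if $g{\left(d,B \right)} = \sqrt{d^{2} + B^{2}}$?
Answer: $\frac{1383}{2273} - \frac{207 \sqrt{17}}{4} \approx -212.76$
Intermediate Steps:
$g{\left(d,B \right)} = \sqrt{B^{2} + d^{2}}$
$p{\left(R,Q \right)} = \sqrt{Q^{2} + R^{2}}$
$- \frac{3519}{p{\left(g{\left(0,4 \right)},-16 \right)}} - \frac{1383}{-2273} = - \frac{3519}{\sqrt{\left(-16\right)^{2} + \left(\sqrt{4^{2} + 0^{2}}\right)^{2}}} - \frac{1383}{-2273} = - \frac{3519}{\sqrt{256 + \left(\sqrt{16 + 0}\right)^{2}}} - - \frac{1383}{2273} = - \frac{3519}{\sqrt{256 + \left(\sqrt{16}\right)^{2}}} + \frac{1383}{2273} = - \frac{3519}{\sqrt{256 + 4^{2}}} + \frac{1383}{2273} = - \frac{3519}{\sqrt{256 + 16}} + \frac{1383}{2273} = - \frac{3519}{\sqrt{272}} + \frac{1383}{2273} = - \frac{3519}{4 \sqrt{17}} + \frac{1383}{2273} = - 3519 \frac{\sqrt{17}}{68} + \frac{1383}{2273} = - \frac{207 \sqrt{17}}{4} + \frac{1383}{2273} = \frac{1383}{2273} - \frac{207 \sqrt{17}}{4}$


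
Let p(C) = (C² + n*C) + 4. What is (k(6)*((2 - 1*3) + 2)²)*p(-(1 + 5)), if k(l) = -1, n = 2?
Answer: -28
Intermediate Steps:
p(C) = 4 + C² + 2*C (p(C) = (C² + 2*C) + 4 = 4 + C² + 2*C)
(k(6)*((2 - 1*3) + 2)²)*p(-(1 + 5)) = (-((2 - 1*3) + 2)²)*(4 + (-(1 + 5))² + 2*(-(1 + 5))) = (-((2 - 3) + 2)²)*(4 + (-6)² + 2*(-6)) = (-(-1 + 2)²)*(4 + (-1*6)² + 2*(-1*6)) = (-1*1²)*(4 + (-6)² + 2*(-6)) = (-1*1)*(4 + 36 - 12) = -1*28 = -28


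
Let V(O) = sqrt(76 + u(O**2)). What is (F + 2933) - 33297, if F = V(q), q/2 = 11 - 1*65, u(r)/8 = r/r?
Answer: -30364 + 2*sqrt(21) ≈ -30355.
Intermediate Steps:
u(r) = 8 (u(r) = 8*(r/r) = 8*1 = 8)
q = -108 (q = 2*(11 - 1*65) = 2*(11 - 65) = 2*(-54) = -108)
V(O) = 2*sqrt(21) (V(O) = sqrt(76 + 8) = sqrt(84) = 2*sqrt(21))
F = 2*sqrt(21) ≈ 9.1651
(F + 2933) - 33297 = (2*sqrt(21) + 2933) - 33297 = (2933 + 2*sqrt(21)) - 33297 = -30364 + 2*sqrt(21)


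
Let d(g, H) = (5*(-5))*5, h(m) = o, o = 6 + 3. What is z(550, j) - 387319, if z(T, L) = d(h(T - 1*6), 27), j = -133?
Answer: -387444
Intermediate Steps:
o = 9
h(m) = 9
d(g, H) = -125 (d(g, H) = -25*5 = -125)
z(T, L) = -125
z(550, j) - 387319 = -125 - 387319 = -387444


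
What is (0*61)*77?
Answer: 0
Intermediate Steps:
(0*61)*77 = 0*77 = 0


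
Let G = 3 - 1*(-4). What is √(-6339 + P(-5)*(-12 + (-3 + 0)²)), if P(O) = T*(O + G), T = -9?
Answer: I*√6285 ≈ 79.278*I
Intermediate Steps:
G = 7 (G = 3 + 4 = 7)
P(O) = -63 - 9*O (P(O) = -9*(O + 7) = -9*(7 + O) = -63 - 9*O)
√(-6339 + P(-5)*(-12 + (-3 + 0)²)) = √(-6339 + (-63 - 9*(-5))*(-12 + (-3 + 0)²)) = √(-6339 + (-63 + 45)*(-12 + (-3)²)) = √(-6339 - 18*(-12 + 9)) = √(-6339 - 18*(-3)) = √(-6339 + 54) = √(-6285) = I*√6285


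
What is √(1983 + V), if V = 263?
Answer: √2246 ≈ 47.392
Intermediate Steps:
√(1983 + V) = √(1983 + 263) = √2246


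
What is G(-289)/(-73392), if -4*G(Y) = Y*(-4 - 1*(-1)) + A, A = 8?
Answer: 875/293568 ≈ 0.0029806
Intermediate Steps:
G(Y) = -2 + 3*Y/4 (G(Y) = -(Y*(-4 - 1*(-1)) + 8)/4 = -(Y*(-4 + 1) + 8)/4 = -(Y*(-3) + 8)/4 = -(-3*Y + 8)/4 = -(8 - 3*Y)/4 = -2 + 3*Y/4)
G(-289)/(-73392) = (-2 + (3/4)*(-289))/(-73392) = (-2 - 867/4)*(-1/73392) = -875/4*(-1/73392) = 875/293568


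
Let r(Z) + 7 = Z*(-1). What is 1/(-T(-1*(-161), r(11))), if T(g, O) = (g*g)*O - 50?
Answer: 1/466628 ≈ 2.1430e-6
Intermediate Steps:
r(Z) = -7 - Z (r(Z) = -7 + Z*(-1) = -7 - Z)
T(g, O) = -50 + O*g² (T(g, O) = g²*O - 50 = O*g² - 50 = -50 + O*g²)
1/(-T(-1*(-161), r(11))) = 1/(-(-50 + (-7 - 1*11)*(-1*(-161))²)) = 1/(-(-50 + (-7 - 11)*161²)) = 1/(-(-50 - 18*25921)) = 1/(-(-50 - 466578)) = 1/(-1*(-466628)) = 1/466628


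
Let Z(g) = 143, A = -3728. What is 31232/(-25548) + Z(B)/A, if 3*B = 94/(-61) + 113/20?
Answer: -30021565/23810736 ≈ -1.2608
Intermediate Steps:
B = 1671/1220 (B = (94/(-61) + 113/20)/3 = (94*(-1/61) + 113*(1/20))/3 = (-94/61 + 113/20)/3 = (1/3)*(5013/1220) = 1671/1220 ≈ 1.3697)
31232/(-25548) + Z(B)/A = 31232/(-25548) + 143/(-3728) = 31232*(-1/25548) + 143*(-1/3728) = -7808/6387 - 143/3728 = -30021565/23810736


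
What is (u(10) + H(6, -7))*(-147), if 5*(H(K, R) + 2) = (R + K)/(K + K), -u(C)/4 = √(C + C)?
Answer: 5929/20 + 1176*√5 ≈ 2926.1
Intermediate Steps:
u(C) = -4*√2*√C (u(C) = -4*√(C + C) = -4*√2*√C)
H(K, R) = -2 + (K + R)/(10*K) (H(K, R) = -2 + ((R + K)/(K + K))/5 = -2 + ((K + R)/((2*K)))/5 = -2 + ((K + R)*(1/(2*K)))/5 = -2 + ((K + R)/(2*K))/5 = -2 + (K + R)/(10*K))
(u(10) + H(6, -7))*(-147) = (-4*√2*√10 + (⅒)*(-7 - 19*6)/6)*(-147) = (-8*√5 + (⅒)*(⅙)*(-7 - 114))*(-147) = (-8*√5 + (⅒)*(⅙)*(-121))*(-147) = (-8*√5 - 121/60)*(-147) = (-121/60 - 8*√5)*(-147) = 5929/20 + 1176*√5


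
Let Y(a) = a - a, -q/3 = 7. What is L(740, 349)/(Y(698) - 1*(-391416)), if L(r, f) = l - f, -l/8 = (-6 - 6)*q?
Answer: -2365/391416 ≈ -0.0060422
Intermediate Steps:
q = -21 (q = -3*7 = -21)
l = -2016 (l = -8*(-6 - 6)*(-21) = -(-96)*(-21) = -8*252 = -2016)
Y(a) = 0
L(r, f) = -2016 - f
L(740, 349)/(Y(698) - 1*(-391416)) = (-2016 - 1*349)/(0 - 1*(-391416)) = (-2016 - 349)/(0 + 391416) = -2365/391416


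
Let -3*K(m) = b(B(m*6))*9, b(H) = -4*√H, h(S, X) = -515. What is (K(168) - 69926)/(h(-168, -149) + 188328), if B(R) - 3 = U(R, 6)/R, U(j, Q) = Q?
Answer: -69926/187813 + √21210/1314691 ≈ -0.37221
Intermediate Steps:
B(R) = 3 + 6/R
K(m) = 12*√(3 + 1/m) (K(m) = -(-4*√(3 + 6/((m*6))))*9/3 = -(-4*√(3 + 6/((6*m))))*9/3 = -(-4*√(3 + 6*(1/(6*m))))*9/3 = -(-4*√(3 + 1/m))*9/3 = -(-12)*√(3 + 1/m) = 12*√(3 + 1/m))
(K(168) - 69926)/(h(-168, -149) + 188328) = (12*√(3 + 1/168) - 69926)/(-515 + 188328) = (12*√(3 + 1/168) - 69926)/187813 = (12*√(505/168) - 69926)*(1/187813) = (12*(√21210/84) - 69926)*(1/187813) = (√21210/7 - 69926)*(1/187813) = (-69926 + √21210/7)*(1/187813) = -69926/187813 + √21210/1314691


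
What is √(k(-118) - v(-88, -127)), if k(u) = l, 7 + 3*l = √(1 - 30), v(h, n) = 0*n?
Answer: √(-21 + 3*I*√29)/3 ≈ 0.55253 + 1.6244*I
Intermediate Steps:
v(h, n) = 0
l = -7/3 + I*√29/3 (l = -7/3 + √(1 - 30)/3 = -7/3 + √(-29)/3 = -7/3 + (I*√29)/3 = -7/3 + I*√29/3 ≈ -2.3333 + 1.7951*I)
k(u) = -7/3 + I*√29/3
√(k(-118) - v(-88, -127)) = √((-7/3 + I*√29/3) - 1*0) = √((-7/3 + I*√29/3) + 0) = √(-7/3 + I*√29/3)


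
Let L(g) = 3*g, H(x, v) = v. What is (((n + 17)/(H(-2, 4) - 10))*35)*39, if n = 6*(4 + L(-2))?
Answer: -2275/2 ≈ -1137.5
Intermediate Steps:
n = -12 (n = 6*(4 + 3*(-2)) = 6*(4 - 6) = 6*(-2) = -12)
(((n + 17)/(H(-2, 4) - 10))*35)*39 = (((-12 + 17)/(4 - 10))*35)*39 = ((5/(-6))*35)*39 = ((5*(-⅙))*35)*39 = -⅚*35*39 = -175/6*39 = -2275/2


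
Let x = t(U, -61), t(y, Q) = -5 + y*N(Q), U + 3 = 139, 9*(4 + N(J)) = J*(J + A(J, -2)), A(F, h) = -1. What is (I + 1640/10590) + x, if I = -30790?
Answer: 82002745/3177 ≈ 25811.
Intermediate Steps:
N(J) = -4 + J*(-1 + J)/9 (N(J) = -4 + (J*(J - 1))/9 = -4 + (J*(-1 + J))/9 = -4 + J*(-1 + J)/9)
U = 136 (U = -3 + 139 = 136)
t(y, Q) = -5 + y*(-4 - Q/9 + Q²/9)
x = 509411/9 (x = -5 + (⅑)*136*(-36 + (-61)² - 1*(-61)) = -5 + (⅑)*136*(-36 + 3721 + 61) = -5 + (⅑)*136*3746 = -5 + 509456/9 = 509411/9 ≈ 56601.)
(I + 1640/10590) + x = (-30790 + 1640/10590) + 509411/9 = (-30790 + 1640*(1/10590)) + 509411/9 = (-30790 + 164/1059) + 509411/9 = -32606446/1059 + 509411/9 = 82002745/3177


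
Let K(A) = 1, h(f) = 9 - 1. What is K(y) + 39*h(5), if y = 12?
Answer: 313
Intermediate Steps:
h(f) = 8
K(y) + 39*h(5) = 1 + 39*8 = 1 + 312 = 313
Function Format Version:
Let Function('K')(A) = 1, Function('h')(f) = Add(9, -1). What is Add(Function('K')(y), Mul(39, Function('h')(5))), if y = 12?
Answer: 313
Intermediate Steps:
Function('h')(f) = 8
Add(Function('K')(y), Mul(39, Function('h')(5))) = Add(1, Mul(39, 8)) = Add(1, 312) = 313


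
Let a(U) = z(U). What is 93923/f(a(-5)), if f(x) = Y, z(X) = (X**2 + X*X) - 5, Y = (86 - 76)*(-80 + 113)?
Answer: 93923/330 ≈ 284.62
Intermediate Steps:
Y = 330 (Y = 10*33 = 330)
z(X) = -5 + 2*X**2 (z(X) = (X**2 + X**2) - 5 = 2*X**2 - 5 = -5 + 2*X**2)
a(U) = -5 + 2*U**2
f(x) = 330
93923/f(a(-5)) = 93923/330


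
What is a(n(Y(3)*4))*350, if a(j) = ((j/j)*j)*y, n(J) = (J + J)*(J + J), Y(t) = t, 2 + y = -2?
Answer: -806400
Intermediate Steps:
y = -4 (y = -2 - 2 = -4)
n(J) = 4*J**2 (n(J) = (2*J)*(2*J) = 4*J**2)
a(j) = -4*j (a(j) = ((j/j)*j)*(-4) = (1*j)*(-4) = j*(-4) = -4*j)
a(n(Y(3)*4))*350 = -16*(3*4)**2*350 = -16*12**2*350 = -16*144*350 = -4*576*350 = -2304*350 = -806400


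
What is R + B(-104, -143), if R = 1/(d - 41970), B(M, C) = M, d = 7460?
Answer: -3589041/34510 ≈ -104.00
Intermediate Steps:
R = -1/34510 (R = 1/(7460 - 41970) = 1/(-34510) = -1/34510 ≈ -2.8977e-5)
R + B(-104, -143) = -1/34510 - 104 = -3589041/34510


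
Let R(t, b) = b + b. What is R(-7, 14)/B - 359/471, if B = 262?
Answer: -40435/61701 ≈ -0.65534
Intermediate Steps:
R(t, b) = 2*b
R(-7, 14)/B - 359/471 = (2*14)/262 - 359/471 = 28*(1/262) - 359*1/471 = 14/131 - 359/471 = -40435/61701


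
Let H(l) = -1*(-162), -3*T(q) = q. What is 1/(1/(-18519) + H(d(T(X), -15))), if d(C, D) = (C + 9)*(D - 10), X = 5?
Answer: 18519/3000077 ≈ 0.0061728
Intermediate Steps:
T(q) = -q/3
d(C, D) = (-10 + D)*(9 + C) (d(C, D) = (9 + C)*(-10 + D) = (-10 + D)*(9 + C))
H(l) = 162
1/(1/(-18519) + H(d(T(X), -15))) = 1/(1/(-18519) + 162) = 1/(-1/18519 + 162) = 1/(3000077/18519) = 18519/3000077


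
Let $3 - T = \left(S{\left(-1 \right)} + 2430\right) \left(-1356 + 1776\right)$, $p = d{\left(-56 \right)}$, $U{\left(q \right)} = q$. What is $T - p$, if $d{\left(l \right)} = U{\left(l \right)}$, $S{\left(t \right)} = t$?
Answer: $-1020121$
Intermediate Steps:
$d{\left(l \right)} = l$
$p = -56$
$T = -1020177$ ($T = 3 - \left(-1 + 2430\right) \left(-1356 + 1776\right) = 3 - 2429 \cdot 420 = 3 - 1020180 = -1020177$)
$T - p = -1020177 - -56 = -1020177 + 56 = -1020121$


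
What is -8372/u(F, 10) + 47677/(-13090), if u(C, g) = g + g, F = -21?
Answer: -789593/1870 ≈ -422.24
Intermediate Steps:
u(C, g) = 2*g
-8372/u(F, 10) + 47677/(-13090) = -8372/(2*10) + 47677/(-13090) = -8372/20 + 47677*(-1/13090) = -8372*1/20 - 6811/1870 = -2093/5 - 6811/1870 = -789593/1870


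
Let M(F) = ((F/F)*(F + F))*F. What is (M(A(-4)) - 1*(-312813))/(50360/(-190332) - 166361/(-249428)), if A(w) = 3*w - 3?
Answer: 3717972104065812/4775656943 ≈ 7.7853e+5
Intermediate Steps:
A(w) = -3 + 3*w
M(F) = 2*F² (M(F) = (1*(2*F))*F = (2*F)*F = 2*F²)
(M(A(-4)) - 1*(-312813))/(50360/(-190332) - 166361/(-249428)) = (2*(-3 + 3*(-4))² - 1*(-312813))/(50360/(-190332) - 166361/(-249428)) = (2*(-3 - 12)² + 312813)/(50360*(-1/190332) - 166361*(-1/249428)) = (2*(-15)² + 312813)/(-12590/47583 + 166361/249428) = (2*225 + 312813)/(4775656943/11868532524) = (450 + 312813)*(11868532524/4775656943) = 313263*(11868532524/4775656943) = 3717972104065812/4775656943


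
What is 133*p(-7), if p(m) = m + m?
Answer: -1862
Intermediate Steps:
p(m) = 2*m
133*p(-7) = 133*(2*(-7)) = 133*(-14) = -1862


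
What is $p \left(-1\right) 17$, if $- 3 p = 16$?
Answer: $\frac{272}{3} \approx 90.667$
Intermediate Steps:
$p = - \frac{16}{3}$ ($p = \left(- \frac{1}{3}\right) 16 = - \frac{16}{3} \approx -5.3333$)
$p \left(-1\right) 17 = \left(- \frac{16}{3}\right) \left(-1\right) 17 = \frac{16}{3} \cdot 17 = \frac{272}{3}$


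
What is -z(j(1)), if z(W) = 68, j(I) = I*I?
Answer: -68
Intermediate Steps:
j(I) = I²
-z(j(1)) = -1*68 = -68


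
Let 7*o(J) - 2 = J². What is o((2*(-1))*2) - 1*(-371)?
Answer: 2615/7 ≈ 373.57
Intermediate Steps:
o(J) = 2/7 + J²/7
o((2*(-1))*2) - 1*(-371) = (2/7 + ((2*(-1))*2)²/7) - 1*(-371) = (2/7 + (-2*2)²/7) + 371 = (2/7 + (⅐)*(-4)²) + 371 = (2/7 + (⅐)*16) + 371 = (2/7 + 16/7) + 371 = 18/7 + 371 = 2615/7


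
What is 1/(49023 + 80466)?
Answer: 1/129489 ≈ 7.7227e-6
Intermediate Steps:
1/(49023 + 80466) = 1/129489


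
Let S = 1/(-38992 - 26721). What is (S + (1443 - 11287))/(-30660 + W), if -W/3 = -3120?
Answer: 646878773/1399686900 ≈ 0.46216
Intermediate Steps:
S = -1/65713 (S = 1/(-65713) = -1/65713 ≈ -1.5218e-5)
W = 9360 (W = -3*(-3120) = 9360)
(S + (1443 - 11287))/(-30660 + W) = (-1/65713 + (1443 - 11287))/(-30660 + 9360) = (-1/65713 - 9844)/(-21300) = -646878773/65713*(-1/21300) = 646878773/1399686900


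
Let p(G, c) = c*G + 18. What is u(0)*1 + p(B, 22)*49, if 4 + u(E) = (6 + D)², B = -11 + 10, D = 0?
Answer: -164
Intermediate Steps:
B = -1
p(G, c) = 18 + G*c (p(G, c) = G*c + 18 = 18 + G*c)
u(E) = 32 (u(E) = -4 + (6 + 0)² = -4 + 6² = -4 + 36 = 32)
u(0)*1 + p(B, 22)*49 = 32*1 + (18 - 1*22)*49 = 32 + (18 - 22)*49 = 32 - 4*49 = 32 - 196 = -164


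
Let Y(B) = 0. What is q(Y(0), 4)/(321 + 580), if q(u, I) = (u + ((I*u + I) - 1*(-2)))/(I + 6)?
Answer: 3/4505 ≈ 0.00066593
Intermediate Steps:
q(u, I) = (2 + I + u + I*u)/(6 + I) (q(u, I) = (u + ((I + I*u) + 2))/(6 + I) = (u + (2 + I + I*u))/(6 + I) = (2 + I + u + I*u)/(6 + I))
q(Y(0), 4)/(321 + 580) = ((2 + 4 + 0 + 4*0)/(6 + 4))/(321 + 580) = ((2 + 4 + 0 + 0)/10)/901 = ((⅒)*6)/901 = (1/901)*(⅗) = 3/4505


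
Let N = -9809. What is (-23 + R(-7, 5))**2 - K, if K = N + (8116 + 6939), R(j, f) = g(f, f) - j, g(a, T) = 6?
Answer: -5146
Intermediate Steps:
R(j, f) = 6 - j
K = 5246 (K = -9809 + (8116 + 6939) = -9809 + 15055 = 5246)
(-23 + R(-7, 5))**2 - K = (-23 + (6 - 1*(-7)))**2 - 1*5246 = (-23 + (6 + 7))**2 - 5246 = (-23 + 13)**2 - 5246 = (-10)**2 - 5246 = 100 - 5246 = -5146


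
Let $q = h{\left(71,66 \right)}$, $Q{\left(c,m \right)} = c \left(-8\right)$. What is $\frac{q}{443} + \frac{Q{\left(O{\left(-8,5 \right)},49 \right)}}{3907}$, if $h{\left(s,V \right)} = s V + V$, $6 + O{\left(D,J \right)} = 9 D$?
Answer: $\frac{18842496}{1730801} \approx 10.887$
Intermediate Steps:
$O{\left(D,J \right)} = -6 + 9 D$
$Q{\left(c,m \right)} = - 8 c$
$h{\left(s,V \right)} = V + V s$ ($h{\left(s,V \right)} = V s + V = V + V s$)
$q = 4752$ ($q = 66 \left(1 + 71\right) = 66 \cdot 72 = 4752$)
$\frac{q}{443} + \frac{Q{\left(O{\left(-8,5 \right)},49 \right)}}{3907} = \frac{4752}{443} + \frac{\left(-8\right) \left(-6 + 9 \left(-8\right)\right)}{3907} = 4752 \cdot \frac{1}{443} + - 8 \left(-6 - 72\right) \frac{1}{3907} = \frac{4752}{443} + \left(-8\right) \left(-78\right) \frac{1}{3907} = \frac{4752}{443} + 624 \cdot \frac{1}{3907} = \frac{4752}{443} + \frac{624}{3907} = \frac{18842496}{1730801}$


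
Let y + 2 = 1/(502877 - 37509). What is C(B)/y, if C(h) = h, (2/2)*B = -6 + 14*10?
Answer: -62359312/930735 ≈ -67.000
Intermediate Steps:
B = 134 (B = -6 + 14*10 = -6 + 140 = 134)
y = -930735/465368 (y = -2 + 1/(502877 - 37509) = -2 + 1/465368 = -930735/465368 ≈ -2.0000)
C(B)/y = 134/(-930735/465368) = 134*(-465368/930735) = -62359312/930735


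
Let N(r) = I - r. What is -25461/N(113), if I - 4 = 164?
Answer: -25461/55 ≈ -462.93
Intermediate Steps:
I = 168 (I = 4 + 164 = 168)
N(r) = 168 - r
-25461/N(113) = -25461/(168 - 1*113) = -25461/(168 - 113) = -25461/55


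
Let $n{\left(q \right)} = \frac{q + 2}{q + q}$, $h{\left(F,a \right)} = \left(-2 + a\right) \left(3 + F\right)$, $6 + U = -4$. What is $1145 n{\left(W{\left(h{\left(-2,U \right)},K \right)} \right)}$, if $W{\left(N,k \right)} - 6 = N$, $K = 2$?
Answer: $\frac{1145}{3} \approx 381.67$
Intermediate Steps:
$U = -10$ ($U = -6 - 4 = -10$)
$W{\left(N,k \right)} = 6 + N$
$n{\left(q \right)} = \frac{2 + q}{2 q}$
$1145 n{\left(W{\left(h{\left(-2,U \right)},K \right)} \right)} = 1145 \frac{2 + \left(6 - 12\right)}{2 \left(6 - 12\right)} = 1145 \frac{2 - 6}{2 \left(-6\right)} = 1145 \cdot \frac{1}{2} \left(- \frac{1}{6}\right) \left(-4\right) = 1145 \cdot \frac{1}{3} = \frac{1145}{3}$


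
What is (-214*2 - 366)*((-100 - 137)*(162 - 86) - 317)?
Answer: 14553226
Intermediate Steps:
(-214*2 - 366)*((-100 - 137)*(162 - 86) - 317) = (-428 - 366)*(-237*76 - 317) = -794*(-18012 - 317) = -794*(-18329) = 14553226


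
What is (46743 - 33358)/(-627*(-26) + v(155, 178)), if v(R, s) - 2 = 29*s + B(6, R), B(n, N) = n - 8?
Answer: 13385/21464 ≈ 0.62360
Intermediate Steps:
B(n, N) = -8 + n
v(R, s) = 29*s (v(R, s) = 2 + (29*s + (-8 + 6)) = 2 + (29*s - 2) = 2 + (-2 + 29*s) = 29*s)
(46743 - 33358)/(-627*(-26) + v(155, 178)) = (46743 - 33358)/(-627*(-26) + 29*178) = 13385/(16302 + 5162) = 13385/21464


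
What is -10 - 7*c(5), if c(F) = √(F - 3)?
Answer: -10 - 7*√2 ≈ -19.900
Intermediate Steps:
c(F) = √(-3 + F)
-10 - 7*c(5) = -10 - 7*√(-3 + 5) = -10 - 7*√2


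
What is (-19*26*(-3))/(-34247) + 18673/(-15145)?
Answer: -661939121/518670815 ≈ -1.2762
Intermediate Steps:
(-19*26*(-3))/(-34247) + 18673/(-15145) = -494*(-3)*(-1/34247) + 18673*(-1/15145) = 1482*(-1/34247) - 18673/15145 = -1482/34247 - 18673/15145 = -661939121/518670815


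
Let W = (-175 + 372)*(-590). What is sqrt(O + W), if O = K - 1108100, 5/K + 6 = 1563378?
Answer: I*sqrt(83122892896267385)/260562 ≈ 1106.5*I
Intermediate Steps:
K = 5/1563372 (K = 5/(-6 + 1563378) = 5/1563372 ≈ 3.1982e-6)
W = -116230 (W = 197*(-590) = -116230)
O = -1732372513195/1563372 (O = 5/1563372 - 1108100 = -1732372513195/1563372 ≈ -1.1081e+6)
sqrt(O + W) = sqrt(-1732372513195/1563372 - 116230) = sqrt(-1914083240755/1563372) = I*sqrt(83122892896267385)/260562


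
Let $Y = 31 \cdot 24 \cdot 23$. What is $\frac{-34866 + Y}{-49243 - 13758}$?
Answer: $\frac{17754}{63001} \approx 0.28181$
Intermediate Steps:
$Y = 17112$ ($Y = 744 \cdot 23 = 17112$)
$\frac{-34866 + Y}{-49243 - 13758} = \frac{-34866 + 17112}{-49243 - 13758} = - \frac{17754}{-63001} = \left(-17754\right) \left(- \frac{1}{63001}\right) = \frac{17754}{63001}$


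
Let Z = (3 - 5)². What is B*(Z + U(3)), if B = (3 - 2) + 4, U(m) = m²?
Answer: 65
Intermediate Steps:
Z = 4 (Z = (-2)² = 4)
B = 5 (B = 1 + 4 = 5)
B*(Z + U(3)) = 5*(4 + 3²) = 5*(4 + 9) = 5*13 = 65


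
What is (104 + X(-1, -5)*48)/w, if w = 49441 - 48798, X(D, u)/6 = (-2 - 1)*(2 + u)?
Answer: 2696/643 ≈ 4.1928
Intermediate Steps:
X(D, u) = -36 - 18*u (X(D, u) = 6*((-2 - 1)*(2 + u)) = 6*(-3*(2 + u)) = 6*(-6 - 3*u) = -36 - 18*u)
w = 643
(104 + X(-1, -5)*48)/w = (104 + (-36 - 18*(-5))*48)/643 = (104 + (-36 + 90)*48)*(1/643) = (104 + 54*48)*(1/643) = (104 + 2592)*(1/643) = 2696*(1/643) = 2696/643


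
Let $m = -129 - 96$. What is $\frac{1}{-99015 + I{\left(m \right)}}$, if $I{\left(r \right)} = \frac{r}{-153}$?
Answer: $- \frac{17}{1683230} \approx -1.01 \cdot 10^{-5}$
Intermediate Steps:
$m = -225$
$I{\left(r \right)} = - \frac{r}{153}$ ($I{\left(r \right)} = r \left(- \frac{1}{153}\right) = - \frac{r}{153}$)
$\frac{1}{-99015 + I{\left(m \right)}} = \frac{1}{-99015 - - \frac{25}{17}} = \frac{1}{-99015 + \frac{25}{17}} = \frac{1}{- \frac{1683230}{17}} = - \frac{17}{1683230}$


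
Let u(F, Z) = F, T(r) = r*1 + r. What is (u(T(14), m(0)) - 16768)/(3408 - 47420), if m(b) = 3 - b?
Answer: 4185/11003 ≈ 0.38035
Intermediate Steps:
T(r) = 2*r (T(r) = r + r = 2*r)
(u(T(14), m(0)) - 16768)/(3408 - 47420) = (2*14 - 16768)/(3408 - 47420) = (28 - 16768)/(-44012) = -16740*(-1/44012) = 4185/11003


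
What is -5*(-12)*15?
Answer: 900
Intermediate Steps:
-5*(-12)*15 = 60*15 = 900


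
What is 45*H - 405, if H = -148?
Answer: -7065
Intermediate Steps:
45*H - 405 = 45*(-148) - 405 = -6660 - 405 = -7065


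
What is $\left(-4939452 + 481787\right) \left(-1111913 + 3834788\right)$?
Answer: $-12137664586875$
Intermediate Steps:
$\left(-4939452 + 481787\right) \left(-1111913 + 3834788\right) = \left(-4457665\right) 2722875 = -12137664586875$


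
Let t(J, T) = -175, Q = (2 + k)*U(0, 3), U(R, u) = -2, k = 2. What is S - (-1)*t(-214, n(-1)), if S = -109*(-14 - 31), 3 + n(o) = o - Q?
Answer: 4730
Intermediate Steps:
Q = -8 (Q = (2 + 2)*(-2) = 4*(-2) = -8)
n(o) = 5 + o (n(o) = -3 + (o - 1*(-8)) = -3 + (o + 8) = -3 + (8 + o) = 5 + o)
S = 4905 (S = -109*(-45) = 4905)
S - (-1)*t(-214, n(-1)) = 4905 - (-1)*(-175) = 4905 - 1*175 = 4905 - 175 = 4730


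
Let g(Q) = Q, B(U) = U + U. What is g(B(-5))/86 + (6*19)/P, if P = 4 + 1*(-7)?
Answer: -1639/43 ≈ -38.116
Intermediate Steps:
B(U) = 2*U
P = -3 (P = 4 - 7 = -3)
g(B(-5))/86 + (6*19)/P = (2*(-5))/86 + (6*19)/(-3) = -10*1/86 + 114*(-⅓) = -5/43 - 38 = -1639/43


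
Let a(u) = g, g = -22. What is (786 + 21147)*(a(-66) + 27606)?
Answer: 604999872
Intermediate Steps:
a(u) = -22
(786 + 21147)*(a(-66) + 27606) = (786 + 21147)*(-22 + 27606) = 21933*27584 = 604999872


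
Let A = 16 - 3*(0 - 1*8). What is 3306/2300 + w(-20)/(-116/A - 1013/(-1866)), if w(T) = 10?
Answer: -4433889/1580675 ≈ -2.8051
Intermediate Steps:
A = 40 (A = 16 - 3*(0 - 8) = 16 - 3*(-8) = 16 + 24 = 40)
3306/2300 + w(-20)/(-116/A - 1013/(-1866)) = 3306/2300 + 10/(-116/40 - 1013/(-1866)) = 3306*(1/2300) + 10/(-116*1/40 - 1013*(-1/1866)) = 1653/1150 + 10/(-29/10 + 1013/1866) = 1653/1150 + 10/(-10996/4665) = 1653/1150 + 10*(-4665/10996) = 1653/1150 - 23325/5498 = -4433889/1580675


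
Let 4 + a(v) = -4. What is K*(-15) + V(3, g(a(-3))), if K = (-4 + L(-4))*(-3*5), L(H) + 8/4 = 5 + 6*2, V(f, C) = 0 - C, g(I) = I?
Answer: 2483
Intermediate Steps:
a(v) = -8 (a(v) = -4 - 4 = -8)
V(f, C) = -C
L(H) = 15 (L(H) = -2 + (5 + 6*2) = -2 + (5 + 12) = -2 + 17 = 15)
K = -165 (K = (-4 + 15)*(-3*5) = 11*(-15) = -165)
K*(-15) + V(3, g(a(-3))) = -165*(-15) - 1*(-8) = 2475 + 8 = 2483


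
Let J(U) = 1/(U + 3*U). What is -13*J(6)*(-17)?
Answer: 221/24 ≈ 9.2083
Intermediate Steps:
J(U) = 1/(4*U)
-13*J(6)*(-17) = -13/(4*6)*(-17) = -13*1/24*(-17) = -13/24*(-17) = 221/24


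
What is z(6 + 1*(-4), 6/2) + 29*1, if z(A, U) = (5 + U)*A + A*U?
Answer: 51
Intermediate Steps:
z(A, U) = A*U + A*(5 + U) (z(A, U) = A*(5 + U) + A*U = A*U + A*(5 + U))
z(6 + 1*(-4), 6/2) + 29*1 = (6 + 1*(-4))*(5 + 2*(6/2)) + 29*1 = (6 - 4)*(5 + 2*(6*(½))) + 29 = 2*(5 + 2*3) + 29 = 2*(5 + 6) + 29 = 2*11 + 29 = 22 + 29 = 51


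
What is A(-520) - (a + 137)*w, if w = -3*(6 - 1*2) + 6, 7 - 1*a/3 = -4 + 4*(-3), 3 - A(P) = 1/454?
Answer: 562505/454 ≈ 1239.0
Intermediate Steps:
A(P) = 1361/454 (A(P) = 3 - 1/454 = 1361/454)
a = 69 (a = 21 - 3*(-4 + 4*(-3)) = 21 - 3*(-4 - 12) = 21 - 3*(-16) = 21 + 48 = 69)
w = -6 (w = -3*(6 - 2) + 6 = -3*4 + 6 = -12 + 6 = -6)
A(-520) - (a + 137)*w = 1361/454 - (69 + 137)*(-6) = 1361/454 - 206*(-6) = 1361/454 - 1*(-1236) = 1361/454 + 1236 = 562505/454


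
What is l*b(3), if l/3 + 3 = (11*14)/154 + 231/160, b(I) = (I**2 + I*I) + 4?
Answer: -2937/80 ≈ -36.713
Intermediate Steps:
b(I) = 4 + 2*I**2 (b(I) = (I**2 + I**2) + 4 = 2*I**2 + 4 = 4 + 2*I**2)
l = -267/160 (l = -9 + 3*((11*14)/154 + 231/160) = -9 + 3*(154*(1/154) + 231*(1/160)) = -9 + 3*(1 + 231/160) = -9 + 3*(391/160) = -9 + 1173/160 = -267/160 ≈ -1.6688)
l*b(3) = -267*(4 + 2*3**2)/160 = -267*(4 + 2*9)/160 = -267*(4 + 18)/160 = -267/160*22 = -2937/80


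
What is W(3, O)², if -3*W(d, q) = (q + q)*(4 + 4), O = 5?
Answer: 6400/9 ≈ 711.11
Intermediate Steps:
W(d, q) = -16*q/3 (W(d, q) = -(q + q)*(4 + 4)/3 = -2*q*8/3 = -16*q/3)
W(3, O)² = (-16/3*5)² = (-80/3)² = 6400/9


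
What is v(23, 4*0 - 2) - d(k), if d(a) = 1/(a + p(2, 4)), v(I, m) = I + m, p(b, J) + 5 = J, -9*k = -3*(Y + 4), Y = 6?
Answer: 144/7 ≈ 20.571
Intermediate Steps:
k = 10/3 (k = -(-1)*(6 + 4)/3 = -(-1)*10/3 = -⅑*(-30) = 10/3 ≈ 3.3333)
p(b, J) = -5 + J
d(a) = 1/(-1 + a) (d(a) = 1/(a + (-5 + 4)) = 1/(a - 1) = 1/(-1 + a))
v(23, 4*0 - 2) - d(k) = (23 + (4*0 - 2)) - 1/(-1 + 10/3) = (23 + (0 - 2)) - 1/7/3 = (23 - 2) - 1*3/7 = 21 - 3/7 = 144/7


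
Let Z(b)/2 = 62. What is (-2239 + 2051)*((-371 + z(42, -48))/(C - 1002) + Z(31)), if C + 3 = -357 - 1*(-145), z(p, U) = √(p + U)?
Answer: -28440452/1217 + 188*I*√6/1217 ≈ -23369.0 + 0.37839*I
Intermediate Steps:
z(p, U) = √(U + p)
Z(b) = 124 (Z(b) = 2*62 = 124)
C = -215 (C = -3 + (-357 - 1*(-145)) = -3 + (-357 + 145) = -3 - 212 = -215)
(-2239 + 2051)*((-371 + z(42, -48))/(C - 1002) + Z(31)) = (-2239 + 2051)*((-371 + √(-48 + 42))/(-215 - 1002) + 124) = -188*((-371 + √(-6))/(-1217) + 124) = -188*((-371 + I*√6)*(-1/1217) + 124) = -188*((371/1217 - I*√6/1217) + 124) = -188*(151279/1217 - I*√6/1217) = -28440452/1217 + 188*I*√6/1217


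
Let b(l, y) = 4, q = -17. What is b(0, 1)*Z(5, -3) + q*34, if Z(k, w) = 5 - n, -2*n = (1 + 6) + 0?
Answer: -544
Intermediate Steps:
n = -7/2 (n = -((1 + 6) + 0)/2 = -(7 + 0)/2 = -½*7 = -7/2 ≈ -3.5000)
Z(k, w) = 17/2 (Z(k, w) = 5 - 1*(-7/2) = 5 + 7/2 = 17/2)
b(0, 1)*Z(5, -3) + q*34 = 4*(17/2) - 17*34 = 34 - 578 = -544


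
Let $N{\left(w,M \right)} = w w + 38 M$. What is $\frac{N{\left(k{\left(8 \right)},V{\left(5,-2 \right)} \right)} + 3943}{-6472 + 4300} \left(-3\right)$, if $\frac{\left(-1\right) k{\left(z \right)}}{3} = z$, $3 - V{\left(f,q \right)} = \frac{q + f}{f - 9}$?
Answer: $\frac{9323}{1448} \approx 6.4385$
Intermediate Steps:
$V{\left(f,q \right)} = 3 - \frac{f + q}{-9 + f}$ ($V{\left(f,q \right)} = 3 - \frac{q + f}{f - 9} = 3 - \frac{f + q}{-9 + f}$)
$k{\left(z \right)} = - 3 z$
$N{\left(w,M \right)} = w^{2} + 38 M$
$\frac{N{\left(k{\left(8 \right)},V{\left(5,-2 \right)} \right)} + 3943}{-6472 + 4300} \left(-3\right) = \frac{\left(\left(\left(-3\right) 8\right)^{2} + 38 \frac{-27 - -2 + 2 \cdot 5}{-9 + 5}\right) + 3943}{-6472 + 4300} \left(-3\right) = \frac{\left(\left(-24\right)^{2} + 38 \frac{-27 + 2 + 10}{-4}\right) + 3943}{-2172} \left(-3\right) = \left(\left(576 + 38 \left(\left(- \frac{1}{4}\right) \left(-15\right)\right)\right) + 3943\right) \left(- \frac{1}{2172}\right) \left(-3\right) = \left(\left(576 + 38 \cdot \frac{15}{4}\right) + 3943\right) \left(- \frac{1}{2172}\right) \left(-3\right) = \left(\left(576 + \frac{285}{2}\right) + 3943\right) \left(- \frac{1}{2172}\right) \left(-3\right) = \left(\frac{1437}{2} + 3943\right) \left(- \frac{1}{2172}\right) \left(-3\right) = \frac{9323}{2} \left(- \frac{1}{2172}\right) \left(-3\right) = \left(- \frac{9323}{4344}\right) \left(-3\right) = \frac{9323}{1448}$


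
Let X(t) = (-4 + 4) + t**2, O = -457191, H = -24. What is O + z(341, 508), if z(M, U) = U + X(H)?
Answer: -456107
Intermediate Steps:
X(t) = t**2 (X(t) = 0 + t**2 = t**2)
z(M, U) = 576 + U (z(M, U) = U + (-24)**2 = U + 576 = 576 + U)
O + z(341, 508) = -457191 + (576 + 508) = -457191 + 1084 = -456107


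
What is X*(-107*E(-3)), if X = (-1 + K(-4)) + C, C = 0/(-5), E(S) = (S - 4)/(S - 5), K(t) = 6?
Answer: -3745/8 ≈ -468.13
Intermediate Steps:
E(S) = (-4 + S)/(-5 + S)
C = 0 (C = 0*(-⅕) = 0)
X = 5 (X = (-1 + 6) + 0 = 5 + 0 = 5)
X*(-107*E(-3)) = 5*(-107*(-4 - 3)/(-5 - 3)) = 5*(-107*(-7)/(-8)) = 5*(-(-107)*(-7)/8) = 5*(-107*7/8) = 5*(-749/8) = -3745/8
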